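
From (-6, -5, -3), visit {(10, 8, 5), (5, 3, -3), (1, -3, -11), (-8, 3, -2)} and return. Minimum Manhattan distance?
94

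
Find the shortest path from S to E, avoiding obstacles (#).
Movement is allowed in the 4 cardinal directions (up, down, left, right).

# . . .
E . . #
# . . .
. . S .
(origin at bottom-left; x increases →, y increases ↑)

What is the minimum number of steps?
4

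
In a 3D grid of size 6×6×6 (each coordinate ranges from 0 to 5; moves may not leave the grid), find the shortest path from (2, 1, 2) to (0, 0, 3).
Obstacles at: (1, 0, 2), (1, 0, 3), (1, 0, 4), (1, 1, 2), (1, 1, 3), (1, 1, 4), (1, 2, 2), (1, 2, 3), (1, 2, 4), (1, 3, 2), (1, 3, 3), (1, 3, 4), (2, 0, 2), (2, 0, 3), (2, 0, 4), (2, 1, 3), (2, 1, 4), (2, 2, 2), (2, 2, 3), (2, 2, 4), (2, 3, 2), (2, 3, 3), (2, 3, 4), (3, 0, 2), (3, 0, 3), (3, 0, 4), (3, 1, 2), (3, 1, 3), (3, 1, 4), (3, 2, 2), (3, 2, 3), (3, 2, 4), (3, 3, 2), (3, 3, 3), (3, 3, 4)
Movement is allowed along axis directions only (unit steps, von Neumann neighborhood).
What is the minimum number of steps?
6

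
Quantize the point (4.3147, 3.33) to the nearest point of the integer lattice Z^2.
(4, 3)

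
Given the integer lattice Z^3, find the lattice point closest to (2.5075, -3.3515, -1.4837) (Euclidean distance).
(3, -3, -1)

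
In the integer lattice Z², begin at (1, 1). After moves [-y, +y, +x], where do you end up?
(2, 1)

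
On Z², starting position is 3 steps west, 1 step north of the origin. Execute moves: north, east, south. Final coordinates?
(-2, 1)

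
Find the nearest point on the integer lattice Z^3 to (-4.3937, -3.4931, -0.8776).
(-4, -3, -1)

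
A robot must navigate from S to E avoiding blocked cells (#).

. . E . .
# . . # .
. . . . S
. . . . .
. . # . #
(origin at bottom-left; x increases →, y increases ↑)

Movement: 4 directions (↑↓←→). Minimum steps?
4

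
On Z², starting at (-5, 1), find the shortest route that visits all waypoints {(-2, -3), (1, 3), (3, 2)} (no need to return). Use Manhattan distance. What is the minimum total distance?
19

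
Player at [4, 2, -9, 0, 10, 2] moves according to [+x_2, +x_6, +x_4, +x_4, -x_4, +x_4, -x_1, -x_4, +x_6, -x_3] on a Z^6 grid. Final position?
(3, 3, -10, 1, 10, 4)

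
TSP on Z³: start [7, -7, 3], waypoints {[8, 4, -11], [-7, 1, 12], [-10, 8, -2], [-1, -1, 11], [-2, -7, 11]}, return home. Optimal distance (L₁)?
114
(one optimal route: (7, -7, 3) → (8, 4, -11) → (-10, 8, -2) → (-7, 1, 12) → (-1, -1, 11) → (-2, -7, 11) → (7, -7, 3))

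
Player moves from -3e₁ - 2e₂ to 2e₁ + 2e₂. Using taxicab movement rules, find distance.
9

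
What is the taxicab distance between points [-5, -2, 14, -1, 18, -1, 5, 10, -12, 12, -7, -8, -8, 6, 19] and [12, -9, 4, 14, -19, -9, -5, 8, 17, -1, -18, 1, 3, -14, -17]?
235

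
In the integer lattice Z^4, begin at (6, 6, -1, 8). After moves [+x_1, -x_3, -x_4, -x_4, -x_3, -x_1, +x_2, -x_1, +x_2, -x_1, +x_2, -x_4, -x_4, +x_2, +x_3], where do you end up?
(4, 10, -2, 4)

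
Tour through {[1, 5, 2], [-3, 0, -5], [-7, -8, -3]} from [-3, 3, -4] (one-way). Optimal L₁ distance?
42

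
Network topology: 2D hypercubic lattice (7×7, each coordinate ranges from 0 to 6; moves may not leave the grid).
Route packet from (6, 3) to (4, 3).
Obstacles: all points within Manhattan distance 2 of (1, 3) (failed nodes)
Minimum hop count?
2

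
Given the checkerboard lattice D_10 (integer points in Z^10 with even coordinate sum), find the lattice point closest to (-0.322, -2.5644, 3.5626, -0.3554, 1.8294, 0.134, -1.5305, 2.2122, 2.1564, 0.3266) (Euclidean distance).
(0, -3, 4, 0, 2, 0, -1, 2, 2, 0)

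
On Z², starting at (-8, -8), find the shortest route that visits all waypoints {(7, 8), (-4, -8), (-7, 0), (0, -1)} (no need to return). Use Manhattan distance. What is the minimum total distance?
39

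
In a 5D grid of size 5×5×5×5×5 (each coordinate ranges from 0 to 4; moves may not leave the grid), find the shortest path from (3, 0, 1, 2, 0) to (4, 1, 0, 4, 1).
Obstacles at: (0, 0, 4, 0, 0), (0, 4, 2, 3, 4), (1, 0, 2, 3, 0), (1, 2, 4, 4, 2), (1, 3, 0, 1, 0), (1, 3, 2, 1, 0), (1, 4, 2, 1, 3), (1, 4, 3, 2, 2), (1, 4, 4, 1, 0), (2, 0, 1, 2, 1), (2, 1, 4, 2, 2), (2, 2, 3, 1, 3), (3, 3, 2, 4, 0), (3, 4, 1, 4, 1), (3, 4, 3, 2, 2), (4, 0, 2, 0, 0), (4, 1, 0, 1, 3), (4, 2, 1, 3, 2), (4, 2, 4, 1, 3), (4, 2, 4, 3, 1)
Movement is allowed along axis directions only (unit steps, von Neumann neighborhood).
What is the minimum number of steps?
6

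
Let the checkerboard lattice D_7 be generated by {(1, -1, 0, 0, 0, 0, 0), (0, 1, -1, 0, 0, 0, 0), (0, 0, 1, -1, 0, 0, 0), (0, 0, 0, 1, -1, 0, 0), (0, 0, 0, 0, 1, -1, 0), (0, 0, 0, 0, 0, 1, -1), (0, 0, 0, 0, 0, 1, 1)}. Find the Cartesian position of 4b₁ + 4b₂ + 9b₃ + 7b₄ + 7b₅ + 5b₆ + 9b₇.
(4, 0, 5, -2, 0, 7, 4)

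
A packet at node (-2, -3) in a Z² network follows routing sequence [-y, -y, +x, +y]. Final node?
(-1, -4)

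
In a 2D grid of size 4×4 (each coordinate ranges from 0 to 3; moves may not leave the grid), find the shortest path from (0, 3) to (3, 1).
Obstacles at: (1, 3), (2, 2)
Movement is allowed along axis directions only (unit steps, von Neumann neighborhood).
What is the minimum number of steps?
5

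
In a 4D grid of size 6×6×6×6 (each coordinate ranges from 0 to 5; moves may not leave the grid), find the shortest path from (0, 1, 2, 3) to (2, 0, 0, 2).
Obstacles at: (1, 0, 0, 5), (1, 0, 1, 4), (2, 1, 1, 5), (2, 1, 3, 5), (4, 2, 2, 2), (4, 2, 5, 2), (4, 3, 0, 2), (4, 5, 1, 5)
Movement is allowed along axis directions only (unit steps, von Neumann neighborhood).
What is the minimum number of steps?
6
(one shortest path: (0, 1, 2, 3) → (1, 1, 2, 3) → (2, 1, 2, 3) → (2, 0, 2, 3) → (2, 0, 1, 3) → (2, 0, 0, 3) → (2, 0, 0, 2))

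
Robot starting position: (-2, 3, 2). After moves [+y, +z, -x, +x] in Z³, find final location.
(-2, 4, 3)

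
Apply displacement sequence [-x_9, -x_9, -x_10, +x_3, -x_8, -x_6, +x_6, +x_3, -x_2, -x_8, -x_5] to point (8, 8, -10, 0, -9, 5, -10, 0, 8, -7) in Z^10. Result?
(8, 7, -8, 0, -10, 5, -10, -2, 6, -8)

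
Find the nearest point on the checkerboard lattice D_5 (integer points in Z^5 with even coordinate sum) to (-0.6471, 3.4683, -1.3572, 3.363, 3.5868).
(-1, 3, -1, 3, 4)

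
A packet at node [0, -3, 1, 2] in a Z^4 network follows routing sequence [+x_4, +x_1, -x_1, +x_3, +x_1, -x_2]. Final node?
(1, -4, 2, 3)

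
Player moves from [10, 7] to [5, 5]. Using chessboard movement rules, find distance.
5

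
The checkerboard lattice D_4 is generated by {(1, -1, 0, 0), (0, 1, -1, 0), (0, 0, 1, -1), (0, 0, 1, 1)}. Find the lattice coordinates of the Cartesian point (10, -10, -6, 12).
10b₁ - 9b₃ + 3b₄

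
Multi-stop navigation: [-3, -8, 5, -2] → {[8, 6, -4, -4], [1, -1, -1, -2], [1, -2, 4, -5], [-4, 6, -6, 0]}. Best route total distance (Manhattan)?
60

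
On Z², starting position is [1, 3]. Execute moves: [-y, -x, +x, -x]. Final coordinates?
(0, 2)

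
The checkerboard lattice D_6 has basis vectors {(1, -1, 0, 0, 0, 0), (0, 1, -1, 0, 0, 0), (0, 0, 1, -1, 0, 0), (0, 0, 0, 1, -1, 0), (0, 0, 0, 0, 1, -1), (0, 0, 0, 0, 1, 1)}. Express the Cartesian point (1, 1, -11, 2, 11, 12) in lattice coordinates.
b₁ + 2b₂ - 9b₃ - 7b₄ - 4b₅ + 8b₆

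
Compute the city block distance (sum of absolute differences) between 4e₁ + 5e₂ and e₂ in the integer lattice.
8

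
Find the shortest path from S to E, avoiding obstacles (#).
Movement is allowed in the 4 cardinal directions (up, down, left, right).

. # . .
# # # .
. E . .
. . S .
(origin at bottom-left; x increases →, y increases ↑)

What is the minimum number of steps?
2
(one shortest path: (2, 0) → (1, 0) → (1, 1))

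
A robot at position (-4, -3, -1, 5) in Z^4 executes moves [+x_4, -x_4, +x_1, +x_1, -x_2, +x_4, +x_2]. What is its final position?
(-2, -3, -1, 6)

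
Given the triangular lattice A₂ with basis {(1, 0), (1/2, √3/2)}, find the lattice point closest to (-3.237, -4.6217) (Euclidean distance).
(-3.5, -4.33)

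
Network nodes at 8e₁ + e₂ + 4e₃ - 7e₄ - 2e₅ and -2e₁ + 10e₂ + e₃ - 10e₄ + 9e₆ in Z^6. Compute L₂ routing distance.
16.8523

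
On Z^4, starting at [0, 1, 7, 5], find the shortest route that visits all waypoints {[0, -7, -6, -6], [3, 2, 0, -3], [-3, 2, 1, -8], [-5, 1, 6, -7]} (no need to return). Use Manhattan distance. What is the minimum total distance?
60
(one optimal route: (0, 1, 7, 5) → (-5, 1, 6, -7) → (-3, 2, 1, -8) → (3, 2, 0, -3) → (0, -7, -6, -6))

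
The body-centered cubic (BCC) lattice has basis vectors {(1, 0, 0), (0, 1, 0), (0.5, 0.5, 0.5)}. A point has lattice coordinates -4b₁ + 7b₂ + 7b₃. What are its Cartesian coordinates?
(-0.5, 10.5, 3.5)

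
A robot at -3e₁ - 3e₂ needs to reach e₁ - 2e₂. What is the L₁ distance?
5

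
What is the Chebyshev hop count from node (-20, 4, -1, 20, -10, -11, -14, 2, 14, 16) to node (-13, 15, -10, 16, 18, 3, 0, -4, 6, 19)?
28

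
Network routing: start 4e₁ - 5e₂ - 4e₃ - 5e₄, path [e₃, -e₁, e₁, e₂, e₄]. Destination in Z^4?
(4, -4, -3, -4)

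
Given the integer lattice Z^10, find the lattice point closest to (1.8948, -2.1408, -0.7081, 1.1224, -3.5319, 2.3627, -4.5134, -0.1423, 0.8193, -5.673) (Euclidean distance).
(2, -2, -1, 1, -4, 2, -5, 0, 1, -6)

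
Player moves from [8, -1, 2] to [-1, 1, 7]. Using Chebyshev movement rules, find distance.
9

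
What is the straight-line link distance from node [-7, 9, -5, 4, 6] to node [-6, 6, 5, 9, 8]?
11.7898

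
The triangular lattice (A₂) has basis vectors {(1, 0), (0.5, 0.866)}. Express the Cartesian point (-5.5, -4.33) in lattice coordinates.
-3b₁ - 5b₂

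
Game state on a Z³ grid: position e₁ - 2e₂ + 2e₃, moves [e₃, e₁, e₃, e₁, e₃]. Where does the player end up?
(3, -2, 5)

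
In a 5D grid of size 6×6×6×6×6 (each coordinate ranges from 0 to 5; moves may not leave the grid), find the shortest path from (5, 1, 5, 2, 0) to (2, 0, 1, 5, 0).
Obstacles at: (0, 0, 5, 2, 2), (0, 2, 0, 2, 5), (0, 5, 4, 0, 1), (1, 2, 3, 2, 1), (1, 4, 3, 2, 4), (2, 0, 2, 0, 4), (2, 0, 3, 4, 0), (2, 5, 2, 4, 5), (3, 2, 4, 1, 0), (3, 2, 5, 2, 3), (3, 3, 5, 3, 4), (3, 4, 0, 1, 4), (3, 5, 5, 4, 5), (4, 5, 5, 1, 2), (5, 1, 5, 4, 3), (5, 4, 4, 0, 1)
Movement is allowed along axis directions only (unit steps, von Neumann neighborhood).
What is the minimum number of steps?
11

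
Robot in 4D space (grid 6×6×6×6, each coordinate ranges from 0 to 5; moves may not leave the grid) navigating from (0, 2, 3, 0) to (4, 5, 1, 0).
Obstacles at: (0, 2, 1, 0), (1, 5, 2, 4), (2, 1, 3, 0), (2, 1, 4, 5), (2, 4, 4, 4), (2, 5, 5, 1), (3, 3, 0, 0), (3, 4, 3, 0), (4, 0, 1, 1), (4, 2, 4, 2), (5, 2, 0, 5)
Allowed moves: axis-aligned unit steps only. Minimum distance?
9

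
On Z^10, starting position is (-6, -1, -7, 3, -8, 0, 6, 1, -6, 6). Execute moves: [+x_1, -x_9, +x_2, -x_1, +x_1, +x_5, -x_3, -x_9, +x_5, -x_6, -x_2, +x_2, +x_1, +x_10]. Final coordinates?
(-4, 0, -8, 3, -6, -1, 6, 1, -8, 7)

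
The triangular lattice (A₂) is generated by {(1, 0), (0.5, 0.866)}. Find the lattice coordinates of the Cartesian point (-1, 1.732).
-2b₁ + 2b₂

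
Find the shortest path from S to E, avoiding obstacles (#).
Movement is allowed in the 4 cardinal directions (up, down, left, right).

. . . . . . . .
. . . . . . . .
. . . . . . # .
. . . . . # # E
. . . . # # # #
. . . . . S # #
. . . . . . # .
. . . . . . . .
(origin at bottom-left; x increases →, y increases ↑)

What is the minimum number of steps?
12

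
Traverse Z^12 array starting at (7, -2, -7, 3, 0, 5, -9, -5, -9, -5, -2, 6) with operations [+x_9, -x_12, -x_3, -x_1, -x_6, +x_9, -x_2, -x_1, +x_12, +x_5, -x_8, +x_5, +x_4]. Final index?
(5, -3, -8, 4, 2, 4, -9, -6, -7, -5, -2, 6)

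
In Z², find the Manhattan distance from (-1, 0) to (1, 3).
5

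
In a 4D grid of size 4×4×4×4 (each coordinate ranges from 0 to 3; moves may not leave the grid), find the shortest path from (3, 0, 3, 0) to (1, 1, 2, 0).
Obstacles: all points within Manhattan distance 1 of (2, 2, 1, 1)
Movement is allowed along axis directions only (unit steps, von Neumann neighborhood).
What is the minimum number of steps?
4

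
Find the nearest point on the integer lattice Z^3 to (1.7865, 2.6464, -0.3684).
(2, 3, 0)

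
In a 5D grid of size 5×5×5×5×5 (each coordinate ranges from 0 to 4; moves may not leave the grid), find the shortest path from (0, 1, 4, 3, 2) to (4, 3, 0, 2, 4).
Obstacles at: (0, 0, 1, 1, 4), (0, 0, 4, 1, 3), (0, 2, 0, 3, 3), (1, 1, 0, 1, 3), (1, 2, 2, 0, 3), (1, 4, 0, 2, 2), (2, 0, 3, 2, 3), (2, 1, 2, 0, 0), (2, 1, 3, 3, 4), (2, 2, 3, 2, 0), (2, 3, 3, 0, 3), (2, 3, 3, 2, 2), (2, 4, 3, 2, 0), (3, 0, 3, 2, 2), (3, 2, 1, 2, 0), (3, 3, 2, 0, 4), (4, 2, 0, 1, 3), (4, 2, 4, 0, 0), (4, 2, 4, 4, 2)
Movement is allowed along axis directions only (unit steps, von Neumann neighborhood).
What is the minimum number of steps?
13
(one shortest path: (0, 1, 4, 3, 2) → (1, 1, 4, 3, 2) → (2, 1, 4, 3, 2) → (3, 1, 4, 3, 2) → (4, 1, 4, 3, 2) → (4, 2, 4, 3, 2) → (4, 3, 4, 3, 2) → (4, 3, 3, 3, 2) → (4, 3, 2, 3, 2) → (4, 3, 1, 3, 2) → (4, 3, 0, 3, 2) → (4, 3, 0, 2, 2) → (4, 3, 0, 2, 3) → (4, 3, 0, 2, 4))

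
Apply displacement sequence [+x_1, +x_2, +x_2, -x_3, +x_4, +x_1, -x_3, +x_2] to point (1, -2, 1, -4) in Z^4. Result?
(3, 1, -1, -3)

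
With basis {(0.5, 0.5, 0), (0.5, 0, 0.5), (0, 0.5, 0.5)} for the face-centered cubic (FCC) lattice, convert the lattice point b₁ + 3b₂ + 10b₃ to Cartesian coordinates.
(2, 5.5, 6.5)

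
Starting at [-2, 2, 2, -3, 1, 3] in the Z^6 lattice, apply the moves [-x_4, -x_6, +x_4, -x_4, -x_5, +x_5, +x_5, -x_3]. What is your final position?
(-2, 2, 1, -4, 2, 2)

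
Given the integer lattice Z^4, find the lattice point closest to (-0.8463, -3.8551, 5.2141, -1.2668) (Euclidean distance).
(-1, -4, 5, -1)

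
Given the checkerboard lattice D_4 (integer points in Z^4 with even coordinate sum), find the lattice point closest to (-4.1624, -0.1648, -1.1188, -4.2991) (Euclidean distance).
(-4, 0, -1, -5)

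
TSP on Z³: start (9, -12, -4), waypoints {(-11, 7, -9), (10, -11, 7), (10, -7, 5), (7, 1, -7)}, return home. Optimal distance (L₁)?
112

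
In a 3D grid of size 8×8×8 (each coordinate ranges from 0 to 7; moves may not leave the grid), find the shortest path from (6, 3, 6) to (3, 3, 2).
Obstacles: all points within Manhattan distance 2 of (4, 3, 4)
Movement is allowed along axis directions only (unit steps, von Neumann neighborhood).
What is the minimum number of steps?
9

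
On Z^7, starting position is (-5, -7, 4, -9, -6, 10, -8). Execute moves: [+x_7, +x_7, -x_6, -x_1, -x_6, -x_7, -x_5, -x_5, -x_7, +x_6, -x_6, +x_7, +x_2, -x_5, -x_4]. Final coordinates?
(-6, -6, 4, -10, -9, 8, -7)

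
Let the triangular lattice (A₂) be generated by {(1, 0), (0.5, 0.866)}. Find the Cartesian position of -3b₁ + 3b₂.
(-1.5, 2.598)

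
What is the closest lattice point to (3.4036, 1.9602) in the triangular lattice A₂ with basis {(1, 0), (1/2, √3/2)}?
(3, 1.732)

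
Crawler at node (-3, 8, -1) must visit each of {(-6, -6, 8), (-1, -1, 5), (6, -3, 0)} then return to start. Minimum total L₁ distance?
74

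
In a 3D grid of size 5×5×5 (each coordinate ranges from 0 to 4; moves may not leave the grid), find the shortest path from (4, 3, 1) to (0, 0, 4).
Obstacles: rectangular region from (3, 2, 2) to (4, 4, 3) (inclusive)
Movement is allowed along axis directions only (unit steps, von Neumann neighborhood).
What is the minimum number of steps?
10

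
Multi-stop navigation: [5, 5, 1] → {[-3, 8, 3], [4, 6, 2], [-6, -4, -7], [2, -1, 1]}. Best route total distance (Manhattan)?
48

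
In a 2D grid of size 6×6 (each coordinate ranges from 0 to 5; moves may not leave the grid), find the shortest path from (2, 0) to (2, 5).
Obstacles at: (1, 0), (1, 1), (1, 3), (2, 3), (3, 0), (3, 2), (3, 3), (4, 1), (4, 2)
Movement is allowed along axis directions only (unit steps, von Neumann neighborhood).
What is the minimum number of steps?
9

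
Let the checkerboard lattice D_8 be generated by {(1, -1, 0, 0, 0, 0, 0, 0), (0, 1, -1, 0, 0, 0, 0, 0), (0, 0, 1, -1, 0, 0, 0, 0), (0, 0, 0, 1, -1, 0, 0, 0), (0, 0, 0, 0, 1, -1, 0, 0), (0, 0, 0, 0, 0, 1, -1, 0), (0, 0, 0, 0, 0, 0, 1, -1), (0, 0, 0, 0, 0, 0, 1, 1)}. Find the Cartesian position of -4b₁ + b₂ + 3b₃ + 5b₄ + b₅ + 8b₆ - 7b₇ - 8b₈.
(-4, 5, 2, 2, -4, 7, -23, -1)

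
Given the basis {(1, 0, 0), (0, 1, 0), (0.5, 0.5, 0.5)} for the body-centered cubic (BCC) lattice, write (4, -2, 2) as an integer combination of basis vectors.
2b₁ - 4b₂ + 4b₃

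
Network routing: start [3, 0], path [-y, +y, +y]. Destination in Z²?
(3, 1)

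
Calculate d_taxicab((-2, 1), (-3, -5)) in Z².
7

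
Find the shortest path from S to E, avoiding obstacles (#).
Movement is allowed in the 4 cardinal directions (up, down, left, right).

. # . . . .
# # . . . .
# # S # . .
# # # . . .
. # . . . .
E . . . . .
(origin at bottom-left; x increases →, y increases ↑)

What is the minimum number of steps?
11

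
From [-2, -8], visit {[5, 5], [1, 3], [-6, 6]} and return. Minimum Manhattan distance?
50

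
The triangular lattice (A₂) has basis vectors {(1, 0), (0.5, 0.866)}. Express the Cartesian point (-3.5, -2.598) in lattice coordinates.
-2b₁ - 3b₂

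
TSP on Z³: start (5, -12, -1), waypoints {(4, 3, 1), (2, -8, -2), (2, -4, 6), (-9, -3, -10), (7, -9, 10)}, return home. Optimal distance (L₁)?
106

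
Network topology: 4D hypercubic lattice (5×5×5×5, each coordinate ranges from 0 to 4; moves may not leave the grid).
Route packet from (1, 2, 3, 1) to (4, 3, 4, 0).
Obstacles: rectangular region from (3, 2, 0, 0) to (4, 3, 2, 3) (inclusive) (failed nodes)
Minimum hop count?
6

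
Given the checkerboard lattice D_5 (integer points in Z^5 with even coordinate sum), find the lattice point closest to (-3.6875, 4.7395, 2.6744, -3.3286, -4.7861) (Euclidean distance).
(-4, 5, 3, -3, -5)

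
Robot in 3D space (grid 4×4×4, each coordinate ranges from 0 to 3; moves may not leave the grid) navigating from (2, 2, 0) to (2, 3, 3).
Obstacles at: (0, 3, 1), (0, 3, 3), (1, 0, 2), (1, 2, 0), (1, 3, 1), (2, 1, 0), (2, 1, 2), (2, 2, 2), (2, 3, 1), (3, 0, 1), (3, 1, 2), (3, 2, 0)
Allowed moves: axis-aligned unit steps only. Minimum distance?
6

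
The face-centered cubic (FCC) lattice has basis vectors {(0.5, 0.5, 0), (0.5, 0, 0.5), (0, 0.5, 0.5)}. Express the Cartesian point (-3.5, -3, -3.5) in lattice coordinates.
-3b₁ - 4b₂ - 3b₃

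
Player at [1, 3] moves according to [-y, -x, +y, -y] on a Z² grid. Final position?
(0, 2)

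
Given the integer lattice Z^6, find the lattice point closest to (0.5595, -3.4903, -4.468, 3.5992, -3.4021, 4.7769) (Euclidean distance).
(1, -3, -4, 4, -3, 5)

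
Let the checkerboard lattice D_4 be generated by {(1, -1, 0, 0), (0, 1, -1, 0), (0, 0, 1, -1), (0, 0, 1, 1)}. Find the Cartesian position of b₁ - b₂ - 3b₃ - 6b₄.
(1, -2, -8, -3)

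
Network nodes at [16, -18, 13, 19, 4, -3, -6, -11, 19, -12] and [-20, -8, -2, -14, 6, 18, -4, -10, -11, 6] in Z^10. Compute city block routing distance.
168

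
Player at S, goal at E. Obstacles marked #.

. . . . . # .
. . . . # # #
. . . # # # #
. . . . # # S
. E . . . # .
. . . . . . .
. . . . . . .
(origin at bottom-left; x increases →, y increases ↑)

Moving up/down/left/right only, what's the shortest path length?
8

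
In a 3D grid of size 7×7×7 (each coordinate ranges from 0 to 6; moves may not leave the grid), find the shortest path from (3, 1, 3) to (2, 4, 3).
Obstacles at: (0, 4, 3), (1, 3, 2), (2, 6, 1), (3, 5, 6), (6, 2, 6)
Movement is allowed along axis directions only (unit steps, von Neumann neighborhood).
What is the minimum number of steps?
4
(one shortest path: (3, 1, 3) → (2, 1, 3) → (2, 2, 3) → (2, 3, 3) → (2, 4, 3))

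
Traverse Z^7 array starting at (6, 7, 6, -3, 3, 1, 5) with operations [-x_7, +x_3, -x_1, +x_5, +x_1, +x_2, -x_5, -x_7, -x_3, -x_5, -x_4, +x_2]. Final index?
(6, 9, 6, -4, 2, 1, 3)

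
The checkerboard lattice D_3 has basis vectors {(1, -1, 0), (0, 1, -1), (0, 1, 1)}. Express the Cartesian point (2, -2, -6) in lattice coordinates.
2b₁ + 3b₂ - 3b₃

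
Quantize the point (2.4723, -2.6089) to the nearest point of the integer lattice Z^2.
(2, -3)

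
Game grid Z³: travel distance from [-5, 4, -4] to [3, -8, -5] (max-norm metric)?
12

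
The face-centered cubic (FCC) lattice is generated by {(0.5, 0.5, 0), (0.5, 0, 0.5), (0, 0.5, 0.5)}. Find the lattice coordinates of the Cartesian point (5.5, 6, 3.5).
8b₁ + 3b₂ + 4b₃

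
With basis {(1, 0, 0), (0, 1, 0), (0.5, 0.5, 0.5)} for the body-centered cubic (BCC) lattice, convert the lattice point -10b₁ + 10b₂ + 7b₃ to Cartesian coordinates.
(-6.5, 13.5, 3.5)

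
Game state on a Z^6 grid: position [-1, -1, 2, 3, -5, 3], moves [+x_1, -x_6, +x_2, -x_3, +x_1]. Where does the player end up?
(1, 0, 1, 3, -5, 2)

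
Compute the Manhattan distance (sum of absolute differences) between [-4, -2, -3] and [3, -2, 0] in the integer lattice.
10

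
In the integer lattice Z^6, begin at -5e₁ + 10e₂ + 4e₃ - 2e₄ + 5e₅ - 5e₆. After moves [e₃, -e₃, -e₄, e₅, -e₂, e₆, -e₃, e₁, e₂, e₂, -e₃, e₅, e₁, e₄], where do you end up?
(-3, 11, 2, -2, 7, -4)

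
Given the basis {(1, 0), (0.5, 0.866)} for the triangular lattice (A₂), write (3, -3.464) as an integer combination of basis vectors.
5b₁ - 4b₂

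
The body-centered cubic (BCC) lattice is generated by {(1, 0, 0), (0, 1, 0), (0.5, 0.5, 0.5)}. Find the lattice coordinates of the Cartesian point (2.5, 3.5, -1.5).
4b₁ + 5b₂ - 3b₃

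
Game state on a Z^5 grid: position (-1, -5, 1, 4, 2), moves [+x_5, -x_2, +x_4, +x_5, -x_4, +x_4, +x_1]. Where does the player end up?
(0, -6, 1, 5, 4)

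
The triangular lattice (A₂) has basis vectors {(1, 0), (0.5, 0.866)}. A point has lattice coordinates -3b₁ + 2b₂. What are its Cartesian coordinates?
(-2, 1.732)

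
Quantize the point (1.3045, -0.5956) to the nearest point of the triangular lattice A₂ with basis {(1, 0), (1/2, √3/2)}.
(1.5, -0.866)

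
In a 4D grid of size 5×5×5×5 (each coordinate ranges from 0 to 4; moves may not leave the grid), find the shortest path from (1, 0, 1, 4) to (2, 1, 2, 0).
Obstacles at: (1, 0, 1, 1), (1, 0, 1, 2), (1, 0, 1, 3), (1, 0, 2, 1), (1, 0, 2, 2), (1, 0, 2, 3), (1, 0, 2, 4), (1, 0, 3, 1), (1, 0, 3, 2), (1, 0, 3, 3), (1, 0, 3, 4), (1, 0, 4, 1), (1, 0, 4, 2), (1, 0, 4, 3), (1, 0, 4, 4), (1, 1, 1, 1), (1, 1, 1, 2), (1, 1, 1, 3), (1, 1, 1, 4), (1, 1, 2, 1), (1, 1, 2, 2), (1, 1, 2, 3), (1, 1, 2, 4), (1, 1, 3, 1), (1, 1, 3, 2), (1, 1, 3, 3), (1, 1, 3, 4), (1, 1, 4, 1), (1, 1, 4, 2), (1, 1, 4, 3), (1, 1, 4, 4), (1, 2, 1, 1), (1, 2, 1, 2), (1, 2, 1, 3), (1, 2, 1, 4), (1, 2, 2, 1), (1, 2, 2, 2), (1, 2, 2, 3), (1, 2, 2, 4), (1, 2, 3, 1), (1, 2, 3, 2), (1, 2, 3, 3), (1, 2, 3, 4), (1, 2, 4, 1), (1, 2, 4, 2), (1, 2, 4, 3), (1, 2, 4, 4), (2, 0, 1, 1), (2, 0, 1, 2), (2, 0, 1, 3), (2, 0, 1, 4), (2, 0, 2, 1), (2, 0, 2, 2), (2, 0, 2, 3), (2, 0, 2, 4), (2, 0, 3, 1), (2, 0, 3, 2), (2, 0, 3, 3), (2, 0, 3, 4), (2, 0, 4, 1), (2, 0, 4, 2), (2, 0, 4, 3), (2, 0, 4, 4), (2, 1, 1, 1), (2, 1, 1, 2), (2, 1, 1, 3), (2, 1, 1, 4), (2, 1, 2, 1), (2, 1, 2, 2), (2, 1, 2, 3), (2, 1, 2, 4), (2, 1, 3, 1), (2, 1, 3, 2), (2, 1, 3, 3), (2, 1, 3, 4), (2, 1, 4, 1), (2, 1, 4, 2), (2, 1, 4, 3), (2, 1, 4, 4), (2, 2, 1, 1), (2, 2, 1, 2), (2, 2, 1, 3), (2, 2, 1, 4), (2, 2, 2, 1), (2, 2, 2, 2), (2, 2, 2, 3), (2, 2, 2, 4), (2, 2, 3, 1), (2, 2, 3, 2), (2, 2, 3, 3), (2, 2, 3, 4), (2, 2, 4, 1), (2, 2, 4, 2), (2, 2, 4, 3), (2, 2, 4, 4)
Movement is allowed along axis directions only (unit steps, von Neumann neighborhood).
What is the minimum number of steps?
9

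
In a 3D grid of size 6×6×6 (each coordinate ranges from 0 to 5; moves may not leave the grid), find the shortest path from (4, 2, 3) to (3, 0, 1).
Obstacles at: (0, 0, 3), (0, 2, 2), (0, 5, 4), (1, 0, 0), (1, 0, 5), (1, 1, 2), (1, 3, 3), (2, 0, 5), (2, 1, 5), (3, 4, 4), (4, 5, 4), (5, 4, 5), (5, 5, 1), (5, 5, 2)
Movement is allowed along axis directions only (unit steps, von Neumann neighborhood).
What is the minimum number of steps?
5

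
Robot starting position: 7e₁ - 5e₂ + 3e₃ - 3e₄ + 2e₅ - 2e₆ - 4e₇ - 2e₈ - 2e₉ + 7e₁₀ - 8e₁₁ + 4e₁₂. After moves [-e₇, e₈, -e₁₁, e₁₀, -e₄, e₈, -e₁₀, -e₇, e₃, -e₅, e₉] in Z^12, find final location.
(7, -5, 4, -4, 1, -2, -6, 0, -1, 7, -9, 4)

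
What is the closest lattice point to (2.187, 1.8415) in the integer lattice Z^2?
(2, 2)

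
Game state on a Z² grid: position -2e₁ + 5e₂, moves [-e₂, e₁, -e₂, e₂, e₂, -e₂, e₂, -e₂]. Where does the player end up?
(-1, 4)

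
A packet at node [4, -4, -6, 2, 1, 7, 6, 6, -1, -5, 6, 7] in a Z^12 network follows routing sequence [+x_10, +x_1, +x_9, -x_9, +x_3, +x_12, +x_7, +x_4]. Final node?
(5, -4, -5, 3, 1, 7, 7, 6, -1, -4, 6, 8)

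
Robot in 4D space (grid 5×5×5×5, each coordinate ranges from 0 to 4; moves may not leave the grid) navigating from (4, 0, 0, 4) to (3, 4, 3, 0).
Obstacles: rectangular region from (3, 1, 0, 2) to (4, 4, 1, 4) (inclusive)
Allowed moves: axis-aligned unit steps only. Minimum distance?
12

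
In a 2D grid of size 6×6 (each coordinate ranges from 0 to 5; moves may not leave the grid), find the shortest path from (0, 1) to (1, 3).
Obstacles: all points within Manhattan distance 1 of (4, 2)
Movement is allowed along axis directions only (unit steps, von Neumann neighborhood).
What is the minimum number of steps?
3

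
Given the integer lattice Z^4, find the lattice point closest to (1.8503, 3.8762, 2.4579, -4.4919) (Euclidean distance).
(2, 4, 2, -4)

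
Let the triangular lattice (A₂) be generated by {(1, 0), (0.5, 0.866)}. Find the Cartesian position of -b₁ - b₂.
(-1.5, -0.866)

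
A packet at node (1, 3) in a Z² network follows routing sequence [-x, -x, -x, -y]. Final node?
(-2, 2)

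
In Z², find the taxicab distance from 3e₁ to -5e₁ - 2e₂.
10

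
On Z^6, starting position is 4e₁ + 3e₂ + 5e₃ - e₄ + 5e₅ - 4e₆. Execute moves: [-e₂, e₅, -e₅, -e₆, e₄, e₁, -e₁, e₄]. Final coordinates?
(4, 2, 5, 1, 5, -5)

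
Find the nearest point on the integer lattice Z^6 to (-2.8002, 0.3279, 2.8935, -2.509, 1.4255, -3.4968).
(-3, 0, 3, -3, 1, -3)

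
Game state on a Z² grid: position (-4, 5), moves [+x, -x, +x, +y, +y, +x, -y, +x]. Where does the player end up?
(-1, 6)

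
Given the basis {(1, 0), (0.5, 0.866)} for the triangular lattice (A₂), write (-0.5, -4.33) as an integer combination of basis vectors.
2b₁ - 5b₂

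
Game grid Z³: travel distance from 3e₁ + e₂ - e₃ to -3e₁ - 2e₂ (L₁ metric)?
10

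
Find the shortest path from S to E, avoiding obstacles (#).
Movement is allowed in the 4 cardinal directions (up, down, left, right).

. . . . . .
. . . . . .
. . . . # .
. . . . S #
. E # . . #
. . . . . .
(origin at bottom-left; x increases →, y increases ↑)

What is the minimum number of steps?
4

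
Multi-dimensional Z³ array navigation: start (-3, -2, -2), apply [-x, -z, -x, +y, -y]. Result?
(-5, -2, -3)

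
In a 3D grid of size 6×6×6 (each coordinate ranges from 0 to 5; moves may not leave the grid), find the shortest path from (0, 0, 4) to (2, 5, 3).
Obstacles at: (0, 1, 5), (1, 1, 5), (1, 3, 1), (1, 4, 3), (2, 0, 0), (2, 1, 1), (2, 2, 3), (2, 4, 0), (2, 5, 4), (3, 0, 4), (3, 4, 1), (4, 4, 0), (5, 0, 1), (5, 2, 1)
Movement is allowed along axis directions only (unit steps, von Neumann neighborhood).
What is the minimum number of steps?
8
(one shortest path: (0, 0, 4) → (1, 0, 4) → (2, 0, 4) → (2, 1, 4) → (2, 2, 4) → (2, 3, 4) → (2, 4, 4) → (2, 4, 3) → (2, 5, 3))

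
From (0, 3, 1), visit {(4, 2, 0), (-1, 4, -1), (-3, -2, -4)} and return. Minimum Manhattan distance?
36
(one optimal route: (0, 3, 1) → (4, 2, 0) → (-3, -2, -4) → (-1, 4, -1) → (0, 3, 1))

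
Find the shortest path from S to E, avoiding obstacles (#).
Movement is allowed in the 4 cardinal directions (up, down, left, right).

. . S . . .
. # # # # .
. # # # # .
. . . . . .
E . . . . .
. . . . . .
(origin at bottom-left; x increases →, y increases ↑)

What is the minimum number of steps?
6
(one shortest path: (2, 5) → (1, 5) → (0, 5) → (0, 4) → (0, 3) → (0, 2) → (0, 1))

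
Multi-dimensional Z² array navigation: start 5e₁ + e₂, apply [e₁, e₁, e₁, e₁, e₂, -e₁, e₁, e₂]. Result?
(9, 3)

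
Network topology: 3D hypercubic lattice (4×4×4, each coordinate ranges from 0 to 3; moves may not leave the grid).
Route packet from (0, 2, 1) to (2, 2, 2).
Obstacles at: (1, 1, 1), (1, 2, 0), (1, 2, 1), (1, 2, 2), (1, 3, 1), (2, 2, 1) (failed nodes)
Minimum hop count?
5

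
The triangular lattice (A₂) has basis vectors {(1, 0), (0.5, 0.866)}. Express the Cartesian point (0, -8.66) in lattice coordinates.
5b₁ - 10b₂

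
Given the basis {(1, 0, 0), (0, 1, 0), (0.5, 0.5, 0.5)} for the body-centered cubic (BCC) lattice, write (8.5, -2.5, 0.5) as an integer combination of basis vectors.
8b₁ - 3b₂ + b₃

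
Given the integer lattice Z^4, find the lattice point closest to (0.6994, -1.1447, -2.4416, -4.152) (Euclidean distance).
(1, -1, -2, -4)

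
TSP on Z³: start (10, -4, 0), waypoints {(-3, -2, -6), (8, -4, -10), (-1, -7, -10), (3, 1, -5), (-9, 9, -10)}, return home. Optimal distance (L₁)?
96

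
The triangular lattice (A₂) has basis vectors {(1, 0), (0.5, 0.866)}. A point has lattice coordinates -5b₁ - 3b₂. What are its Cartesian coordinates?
(-6.5, -2.598)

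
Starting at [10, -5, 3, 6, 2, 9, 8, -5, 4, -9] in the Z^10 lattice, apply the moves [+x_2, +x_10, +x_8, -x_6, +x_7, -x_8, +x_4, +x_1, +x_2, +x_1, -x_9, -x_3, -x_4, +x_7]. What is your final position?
(12, -3, 2, 6, 2, 8, 10, -5, 3, -8)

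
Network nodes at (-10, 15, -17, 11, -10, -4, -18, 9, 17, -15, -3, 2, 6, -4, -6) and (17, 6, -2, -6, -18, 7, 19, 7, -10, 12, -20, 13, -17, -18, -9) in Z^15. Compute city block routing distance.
248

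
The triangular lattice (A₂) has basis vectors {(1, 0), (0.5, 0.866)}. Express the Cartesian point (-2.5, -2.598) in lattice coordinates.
-b₁ - 3b₂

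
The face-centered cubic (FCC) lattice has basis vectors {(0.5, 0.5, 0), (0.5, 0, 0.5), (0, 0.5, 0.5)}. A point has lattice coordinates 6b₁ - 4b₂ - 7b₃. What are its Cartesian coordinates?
(1, -0.5, -5.5)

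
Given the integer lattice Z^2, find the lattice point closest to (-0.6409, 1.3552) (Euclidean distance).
(-1, 1)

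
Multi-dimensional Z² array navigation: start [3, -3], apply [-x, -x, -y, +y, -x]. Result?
(0, -3)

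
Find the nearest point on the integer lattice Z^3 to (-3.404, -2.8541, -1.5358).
(-3, -3, -2)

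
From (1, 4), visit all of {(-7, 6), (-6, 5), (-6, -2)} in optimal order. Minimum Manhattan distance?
19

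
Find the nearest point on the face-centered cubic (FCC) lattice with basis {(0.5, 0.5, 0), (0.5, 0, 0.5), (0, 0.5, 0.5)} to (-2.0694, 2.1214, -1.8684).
(-2, 2, -2)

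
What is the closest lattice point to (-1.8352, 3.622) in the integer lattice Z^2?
(-2, 4)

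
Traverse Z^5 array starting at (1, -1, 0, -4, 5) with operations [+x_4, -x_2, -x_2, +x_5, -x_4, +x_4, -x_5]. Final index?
(1, -3, 0, -3, 5)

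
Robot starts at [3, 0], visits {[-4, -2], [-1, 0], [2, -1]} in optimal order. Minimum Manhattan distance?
11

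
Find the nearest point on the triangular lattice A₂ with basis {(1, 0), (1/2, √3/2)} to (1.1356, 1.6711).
(1, 1.732)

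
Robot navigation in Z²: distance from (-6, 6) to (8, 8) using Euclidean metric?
14.1421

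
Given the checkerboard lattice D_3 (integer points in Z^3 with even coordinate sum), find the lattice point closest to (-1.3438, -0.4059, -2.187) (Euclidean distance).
(-1, -1, -2)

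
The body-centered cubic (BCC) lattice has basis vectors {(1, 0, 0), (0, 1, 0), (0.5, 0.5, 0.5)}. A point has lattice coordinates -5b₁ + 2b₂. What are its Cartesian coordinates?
(-5, 2, 0)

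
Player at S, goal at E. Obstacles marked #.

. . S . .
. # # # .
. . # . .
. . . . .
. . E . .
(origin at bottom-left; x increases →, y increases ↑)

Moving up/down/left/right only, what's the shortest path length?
8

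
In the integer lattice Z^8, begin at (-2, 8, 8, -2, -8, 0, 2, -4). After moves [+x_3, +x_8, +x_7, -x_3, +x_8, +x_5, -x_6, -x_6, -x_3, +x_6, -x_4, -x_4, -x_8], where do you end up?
(-2, 8, 7, -4, -7, -1, 3, -3)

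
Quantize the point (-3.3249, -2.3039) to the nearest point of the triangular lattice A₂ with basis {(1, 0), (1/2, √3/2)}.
(-3.5, -2.598)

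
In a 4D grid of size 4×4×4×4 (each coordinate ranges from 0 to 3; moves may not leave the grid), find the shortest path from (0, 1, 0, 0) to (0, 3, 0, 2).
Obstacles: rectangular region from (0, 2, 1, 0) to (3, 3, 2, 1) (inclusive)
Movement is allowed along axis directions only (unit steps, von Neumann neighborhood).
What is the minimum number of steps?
4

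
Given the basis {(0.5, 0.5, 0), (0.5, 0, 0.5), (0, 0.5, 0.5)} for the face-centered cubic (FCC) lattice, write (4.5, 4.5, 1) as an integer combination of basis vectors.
8b₁ + b₂ + b₃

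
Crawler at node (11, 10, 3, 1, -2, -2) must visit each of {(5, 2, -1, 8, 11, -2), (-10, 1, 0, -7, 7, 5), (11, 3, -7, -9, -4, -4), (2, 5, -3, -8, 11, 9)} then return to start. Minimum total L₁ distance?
184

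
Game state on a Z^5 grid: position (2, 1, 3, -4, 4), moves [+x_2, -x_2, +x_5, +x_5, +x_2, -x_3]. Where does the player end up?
(2, 2, 2, -4, 6)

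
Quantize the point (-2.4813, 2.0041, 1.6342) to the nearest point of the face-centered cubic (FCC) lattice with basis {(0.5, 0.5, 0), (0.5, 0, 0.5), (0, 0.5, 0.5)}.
(-2.5, 2, 1.5)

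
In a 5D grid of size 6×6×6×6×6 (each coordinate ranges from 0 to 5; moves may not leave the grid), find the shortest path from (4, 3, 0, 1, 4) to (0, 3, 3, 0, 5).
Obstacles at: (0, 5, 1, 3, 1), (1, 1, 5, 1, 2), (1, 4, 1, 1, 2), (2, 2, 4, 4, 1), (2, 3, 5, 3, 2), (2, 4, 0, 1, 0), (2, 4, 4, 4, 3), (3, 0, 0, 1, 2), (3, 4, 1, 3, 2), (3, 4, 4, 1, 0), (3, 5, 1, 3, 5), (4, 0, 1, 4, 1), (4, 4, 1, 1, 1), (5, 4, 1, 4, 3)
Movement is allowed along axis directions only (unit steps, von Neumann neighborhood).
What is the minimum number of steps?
9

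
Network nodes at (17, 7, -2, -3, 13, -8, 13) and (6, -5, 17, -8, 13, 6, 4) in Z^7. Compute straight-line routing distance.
30.4631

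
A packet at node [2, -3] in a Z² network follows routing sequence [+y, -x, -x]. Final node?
(0, -2)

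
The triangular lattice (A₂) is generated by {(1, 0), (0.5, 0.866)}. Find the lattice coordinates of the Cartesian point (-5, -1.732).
-4b₁ - 2b₂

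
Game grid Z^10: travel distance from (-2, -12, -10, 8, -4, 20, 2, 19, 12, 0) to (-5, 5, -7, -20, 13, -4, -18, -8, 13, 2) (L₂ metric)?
55.5878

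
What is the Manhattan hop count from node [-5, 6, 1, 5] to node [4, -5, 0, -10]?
36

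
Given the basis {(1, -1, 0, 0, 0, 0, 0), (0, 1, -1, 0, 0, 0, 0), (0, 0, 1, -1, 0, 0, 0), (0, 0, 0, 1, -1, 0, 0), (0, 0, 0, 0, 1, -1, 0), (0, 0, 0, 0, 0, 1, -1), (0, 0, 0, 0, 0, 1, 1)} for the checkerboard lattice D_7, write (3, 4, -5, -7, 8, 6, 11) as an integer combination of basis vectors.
3b₁ + 7b₂ + 2b₃ - 5b₄ + 3b₅ - b₆ + 10b₇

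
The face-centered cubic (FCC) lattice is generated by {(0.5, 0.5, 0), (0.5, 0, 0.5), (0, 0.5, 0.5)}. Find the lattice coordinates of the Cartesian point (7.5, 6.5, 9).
5b₁ + 10b₂ + 8b₃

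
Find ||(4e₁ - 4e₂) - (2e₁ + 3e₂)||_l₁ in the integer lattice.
9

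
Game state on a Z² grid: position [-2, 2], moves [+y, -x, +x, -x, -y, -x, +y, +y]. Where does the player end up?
(-4, 4)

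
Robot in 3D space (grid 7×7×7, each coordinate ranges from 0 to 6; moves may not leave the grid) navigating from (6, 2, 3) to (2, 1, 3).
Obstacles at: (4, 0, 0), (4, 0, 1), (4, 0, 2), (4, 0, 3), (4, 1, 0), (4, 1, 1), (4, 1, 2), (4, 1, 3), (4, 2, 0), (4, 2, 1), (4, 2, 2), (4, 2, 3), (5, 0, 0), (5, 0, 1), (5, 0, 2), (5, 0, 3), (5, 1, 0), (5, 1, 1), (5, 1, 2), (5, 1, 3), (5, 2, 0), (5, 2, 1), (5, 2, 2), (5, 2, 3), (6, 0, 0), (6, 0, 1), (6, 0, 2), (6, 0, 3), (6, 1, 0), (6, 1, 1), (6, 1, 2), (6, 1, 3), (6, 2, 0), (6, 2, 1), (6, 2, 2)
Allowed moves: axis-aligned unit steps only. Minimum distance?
7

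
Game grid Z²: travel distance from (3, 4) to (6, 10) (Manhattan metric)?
9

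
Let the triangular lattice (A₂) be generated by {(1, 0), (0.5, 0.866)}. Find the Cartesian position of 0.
(0, 0)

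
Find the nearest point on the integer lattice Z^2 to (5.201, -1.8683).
(5, -2)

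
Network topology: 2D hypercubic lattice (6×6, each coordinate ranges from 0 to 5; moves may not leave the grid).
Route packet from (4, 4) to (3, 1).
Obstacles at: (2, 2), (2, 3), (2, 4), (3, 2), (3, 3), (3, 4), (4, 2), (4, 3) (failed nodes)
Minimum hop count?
6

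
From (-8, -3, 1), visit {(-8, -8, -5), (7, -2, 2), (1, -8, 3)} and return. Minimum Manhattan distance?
58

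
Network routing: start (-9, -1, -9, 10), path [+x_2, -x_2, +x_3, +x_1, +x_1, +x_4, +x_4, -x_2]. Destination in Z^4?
(-7, -2, -8, 12)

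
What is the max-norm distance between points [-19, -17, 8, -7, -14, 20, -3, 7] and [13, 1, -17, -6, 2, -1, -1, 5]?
32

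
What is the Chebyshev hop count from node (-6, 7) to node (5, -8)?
15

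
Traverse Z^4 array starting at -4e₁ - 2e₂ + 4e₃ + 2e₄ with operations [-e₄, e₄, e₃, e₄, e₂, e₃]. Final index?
(-4, -1, 6, 3)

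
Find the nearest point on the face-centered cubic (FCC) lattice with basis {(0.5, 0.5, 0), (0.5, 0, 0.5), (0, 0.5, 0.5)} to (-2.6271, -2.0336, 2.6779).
(-2.5, -2, 2.5)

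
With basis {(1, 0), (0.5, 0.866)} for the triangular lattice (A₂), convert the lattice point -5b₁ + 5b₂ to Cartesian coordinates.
(-2.5, 4.33)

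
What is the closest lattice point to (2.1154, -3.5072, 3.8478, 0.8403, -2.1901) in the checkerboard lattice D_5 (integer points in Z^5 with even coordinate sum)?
(2, -3, 4, 1, -2)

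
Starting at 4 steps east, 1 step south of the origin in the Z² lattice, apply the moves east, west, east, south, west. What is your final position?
(4, -2)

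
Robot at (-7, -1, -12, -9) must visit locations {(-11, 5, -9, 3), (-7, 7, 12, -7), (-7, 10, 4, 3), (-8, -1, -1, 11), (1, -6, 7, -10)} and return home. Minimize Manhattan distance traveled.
158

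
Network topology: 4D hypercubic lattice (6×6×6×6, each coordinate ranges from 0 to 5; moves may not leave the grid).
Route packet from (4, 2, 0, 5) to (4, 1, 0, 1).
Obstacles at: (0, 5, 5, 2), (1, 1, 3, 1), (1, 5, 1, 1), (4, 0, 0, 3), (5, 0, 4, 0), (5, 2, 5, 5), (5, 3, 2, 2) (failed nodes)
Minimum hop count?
5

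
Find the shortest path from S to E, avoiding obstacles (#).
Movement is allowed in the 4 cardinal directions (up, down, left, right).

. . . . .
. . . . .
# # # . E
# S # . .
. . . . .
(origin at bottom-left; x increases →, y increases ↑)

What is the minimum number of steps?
6
(one shortest path: (1, 1) → (1, 0) → (2, 0) → (3, 0) → (4, 0) → (4, 1) → (4, 2))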